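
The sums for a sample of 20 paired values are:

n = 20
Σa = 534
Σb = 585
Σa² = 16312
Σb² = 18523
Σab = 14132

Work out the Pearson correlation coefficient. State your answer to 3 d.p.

-0.873

r = (nΣab − ΣaΣb) / √[(nΣa² − (Σa)²)(nΣb² − (Σb)²)]
Numerator: 20×14132 − 534×585 = -29750
Denominator: √[(326240 − 285156)(370460 − 342225)] = √[41084 × 28235] = 34058.8717
r = -29750 / 34058.8717 ≈ -0.873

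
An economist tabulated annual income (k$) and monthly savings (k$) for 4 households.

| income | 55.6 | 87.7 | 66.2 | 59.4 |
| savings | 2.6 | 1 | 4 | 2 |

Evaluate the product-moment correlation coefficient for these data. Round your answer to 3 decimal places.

-0.547

n = 4, Σx = 268.9, Σy = 9.6, Σx² = 18693.45, Σy² = 27.76, Σxy = 615.86
nΣxy − ΣxΣy = 2463.44 − 2581.44 = -118
nΣx² − (Σx)² = 74773.8 − 72307.21 = 2466.59; nΣy² − (Σy)² = 111.04 − 92.16 = 18.88
r = -118 / √(2466.59 × 18.88) = -118 / 215.7990 ≈ -0.547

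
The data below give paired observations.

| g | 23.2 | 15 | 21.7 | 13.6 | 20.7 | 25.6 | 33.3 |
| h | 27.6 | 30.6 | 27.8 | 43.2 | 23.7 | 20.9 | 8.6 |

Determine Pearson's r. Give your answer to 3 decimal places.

-0.931

n = 7, Σg = 153.1, Σh = 182.4, Σg² = 3611.83, Σh² = 5409.66, Σgh = 3602.11
nΣgh − ΣgΣh = 25214.77 − 27925.44 = -2710.67
nΣg² − (Σg)² = 25282.81 − 23439.61 = 1843.2; nΣh² − (Σh)² = 37867.62 − 33269.76 = 4597.86
r = -2710.67 / √(1843.2 × 4597.86) = -2710.67 / 2911.1468 ≈ -0.931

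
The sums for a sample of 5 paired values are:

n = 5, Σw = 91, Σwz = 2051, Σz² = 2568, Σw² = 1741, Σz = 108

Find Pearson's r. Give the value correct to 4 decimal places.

r = (nΣwz − ΣwΣz) / √[(nΣw² − (Σw)²)(nΣz² − (Σz)²)]
Numerator: 5×2051 − 91×108 = 427
Denominator: √[(8705 − 8281)(12840 − 11664)] = √[424 × 1176] = 706.1331
r = 427 / 706.1331 ≈ 0.6047

0.6047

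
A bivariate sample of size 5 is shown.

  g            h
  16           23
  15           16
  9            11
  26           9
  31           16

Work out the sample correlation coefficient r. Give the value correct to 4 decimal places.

-0.0930

n = 5, Σg = 97, Σh = 75, Σg² = 2199, Σh² = 1243, Σgh = 1437
nΣgh − ΣgΣh = 7185 − 7275 = -90
nΣg² − (Σg)² = 10995 − 9409 = 1586; nΣh² − (Σh)² = 6215 − 5625 = 590
r = -90 / √(1586 × 590) = -90 / 967.3365 ≈ -0.0930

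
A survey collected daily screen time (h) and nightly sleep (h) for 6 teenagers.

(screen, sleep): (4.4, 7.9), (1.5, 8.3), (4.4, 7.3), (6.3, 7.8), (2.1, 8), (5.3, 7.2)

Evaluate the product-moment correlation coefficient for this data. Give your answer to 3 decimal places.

-0.656

n = 6, Σx = 24, Σy = 46.5, Σx² = 113.16, Σy² = 361.27, Σxy = 183.43
nΣxy − ΣxΣy = 1100.58 − 1116 = -15.42
nΣx² − (Σx)² = 678.96 − 576 = 102.96; nΣy² − (Σy)² = 2167.62 − 2162.25 = 5.37
r = -15.42 / √(102.96 × 5.37) = -15.42 / 23.5137 ≈ -0.656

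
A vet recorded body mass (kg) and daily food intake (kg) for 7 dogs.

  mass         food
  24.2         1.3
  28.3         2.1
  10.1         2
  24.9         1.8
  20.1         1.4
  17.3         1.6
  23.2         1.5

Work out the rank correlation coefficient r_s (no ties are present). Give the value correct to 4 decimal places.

0.1429

Rank mass: 5, 7, 1, 6, 3, 2, 4
Rank food: 1, 7, 6, 5, 2, 4, 3
d = rank(mass) − rank(food): 4, 0, -5, 1, 1, -2, 1; Σd² = 48
ρ = 1 − 6Σd² / [n(n²−1)] = 1 − 6×48 / (7×48) = 1 − 288/336 ≈ 0.1429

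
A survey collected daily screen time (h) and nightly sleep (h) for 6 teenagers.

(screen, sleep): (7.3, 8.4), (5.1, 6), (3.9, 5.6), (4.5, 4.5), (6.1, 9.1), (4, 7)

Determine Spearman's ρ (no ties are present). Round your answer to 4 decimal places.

0.6571

Rank screen: 6, 4, 1, 3, 5, 2
Rank sleep: 5, 3, 2, 1, 6, 4
d = rank(screen) − rank(sleep): 1, 1, -1, 2, -1, -2; Σd² = 12
ρ = 1 − 6Σd² / [n(n²−1)] = 1 − 6×12 / (6×35) = 1 − 72/210 ≈ 0.6571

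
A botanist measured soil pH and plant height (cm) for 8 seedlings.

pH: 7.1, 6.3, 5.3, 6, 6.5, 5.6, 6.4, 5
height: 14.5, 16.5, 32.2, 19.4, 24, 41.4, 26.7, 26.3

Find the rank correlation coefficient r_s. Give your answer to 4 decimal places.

-0.5952

Rank pH: 8, 5, 2, 4, 7, 3, 6, 1
Rank height: 1, 2, 7, 3, 4, 8, 6, 5
d = rank(pH) − rank(height): 7, 3, -5, 1, 3, -5, 0, -4; Σd² = 134
ρ = 1 − 6Σd² / [n(n²−1)] = 1 − 6×134 / (8×63) = 1 − 804/504 ≈ -0.5952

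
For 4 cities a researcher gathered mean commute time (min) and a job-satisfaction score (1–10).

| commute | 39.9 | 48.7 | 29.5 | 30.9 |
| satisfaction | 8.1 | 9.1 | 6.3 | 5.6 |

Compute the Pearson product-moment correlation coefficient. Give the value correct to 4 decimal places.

0.9589

n = 4, Σx = 149, Σy = 29.1, Σx² = 5788.76, Σy² = 219.47, Σxy = 1125.25
nΣxy − ΣxΣy = 4501 − 4335.9 = 165.1
nΣx² − (Σx)² = 23155.04 − 22201 = 954.04; nΣy² − (Σy)² = 877.88 − 846.81 = 31.07
r = 165.1 / √(954.04 × 31.07) = 165.1 / 172.1686 ≈ 0.9589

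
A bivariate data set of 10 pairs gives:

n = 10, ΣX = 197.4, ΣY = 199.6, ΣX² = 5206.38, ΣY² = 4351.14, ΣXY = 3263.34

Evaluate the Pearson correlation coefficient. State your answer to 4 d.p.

r = (nΣXY − ΣXΣY) / √[(nΣX² − (ΣX)²)(nΣY² − (ΣY)²)]
Numerator: 10×3263.34 − 197.4×199.6 = -6767.64
Denominator: √[(52063.8 − 38966.76)(43511.4 − 39840.16)] = √[13097.04 × 3671.24] = 6934.1457
r = -6767.64 / 6934.1457 ≈ -0.9760

-0.9760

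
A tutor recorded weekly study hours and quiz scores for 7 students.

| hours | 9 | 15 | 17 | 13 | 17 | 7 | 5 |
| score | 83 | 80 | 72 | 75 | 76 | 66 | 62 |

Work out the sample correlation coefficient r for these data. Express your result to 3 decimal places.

0.530

n = 7, Σx = 83, Σy = 514, Σx² = 1127, Σy² = 38074, Σxy = 6210
nΣxy − ΣxΣy = 43470 − 42662 = 808
nΣx² − (Σx)² = 7889 − 6889 = 1000; nΣy² − (Σy)² = 266518 − 264196 = 2322
r = 808 / √(1000 × 2322) = 808 / 1523.8110 ≈ 0.530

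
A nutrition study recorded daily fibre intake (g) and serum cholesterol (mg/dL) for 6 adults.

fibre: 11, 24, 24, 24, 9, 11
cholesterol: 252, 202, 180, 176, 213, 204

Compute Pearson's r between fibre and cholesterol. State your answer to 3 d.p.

-0.717

n = 6, Σx = 103, Σy = 1227, Σx² = 2051, Σy² = 254669, Σxy = 20325
nΣxy − ΣxΣy = 121950 − 126381 = -4431
nΣx² − (Σx)² = 12306 − 10609 = 1697; nΣy² − (Σy)² = 1528014 − 1505529 = 22485
r = -4431 / √(1697 × 22485) = -4431 / 6177.1389 ≈ -0.717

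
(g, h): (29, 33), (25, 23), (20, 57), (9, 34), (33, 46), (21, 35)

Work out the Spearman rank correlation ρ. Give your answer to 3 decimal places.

Rank g: 5, 4, 2, 1, 6, 3
Rank h: 2, 1, 6, 3, 5, 4
d = rank(g) − rank(h): 3, 3, -4, -2, 1, -1; Σd² = 40
ρ = 1 − 6Σd² / [n(n²−1)] = 1 − 6×40 / (6×35) = 1 − 240/210 ≈ -0.143

-0.143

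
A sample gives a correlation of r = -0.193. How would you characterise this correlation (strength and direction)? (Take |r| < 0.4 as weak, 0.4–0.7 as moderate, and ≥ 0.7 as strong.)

weak negative

r = -0.193 < 0 so the relationship is negative.
|r| = 0.193, which falls in the weak range.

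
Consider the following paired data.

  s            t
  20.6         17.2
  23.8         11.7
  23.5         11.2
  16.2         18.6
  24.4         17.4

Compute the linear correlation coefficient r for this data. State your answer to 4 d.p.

n = 5, Σs = 108.5, Σt = 76.1, Σs² = 2400.85, Σt² = 1206.89, Σst = 1621.86
nΣst − ΣsΣt = 8109.3 − 8256.85 = -147.55
nΣs² − (Σs)² = 12004.25 − 11772.25 = 232; nΣt² − (Σt)² = 6034.45 − 5791.21 = 243.24
r = -147.55 / √(232 × 243.24) = -147.55 / 237.5535 ≈ -0.6211

-0.6211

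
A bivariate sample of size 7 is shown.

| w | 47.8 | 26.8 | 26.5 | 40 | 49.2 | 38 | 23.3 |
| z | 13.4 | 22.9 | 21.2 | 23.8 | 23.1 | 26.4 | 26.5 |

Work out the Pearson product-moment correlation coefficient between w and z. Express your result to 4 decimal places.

-0.4577

n = 7, Σw = 251.6, Σz = 157.3, Σw² = 9712.86, Σz² = 3652.67, Σwz = 5525.21
nΣwz − ΣwΣz = 38676.47 − 39576.68 = -900.21
nΣw² − (Σw)² = 67990.02 − 63302.56 = 4687.46; nΣz² − (Σz)² = 25568.69 − 24743.29 = 825.4
r = -900.21 / √(4687.46 × 825.4) = -900.21 / 1966.9849 ≈ -0.4577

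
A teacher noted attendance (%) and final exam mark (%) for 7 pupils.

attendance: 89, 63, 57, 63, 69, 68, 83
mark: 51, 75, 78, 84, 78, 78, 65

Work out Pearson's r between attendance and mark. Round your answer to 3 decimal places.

-0.895

n = 7, Σx = 492, Σy = 509, Σx² = 35382, Σy² = 37759, Σxy = 35083
nΣxy − ΣxΣy = 245581 − 250428 = -4847
nΣx² − (Σx)² = 247674 − 242064 = 5610; nΣy² − (Σy)² = 264313 − 259081 = 5232
r = -4847 / √(5610 × 5232) = -4847 / 5417.7043 ≈ -0.895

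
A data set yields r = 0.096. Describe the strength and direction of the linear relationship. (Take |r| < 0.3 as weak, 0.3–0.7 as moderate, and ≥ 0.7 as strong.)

weak positive

r = 0.096 > 0 so the relationship is positive.
|r| = 0.096, which falls in the weak range.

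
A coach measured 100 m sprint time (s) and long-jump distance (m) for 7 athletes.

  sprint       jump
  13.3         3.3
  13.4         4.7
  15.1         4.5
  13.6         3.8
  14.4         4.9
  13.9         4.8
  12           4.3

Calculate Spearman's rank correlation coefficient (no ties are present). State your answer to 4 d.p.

0.5714

Rank sprint: 2, 3, 7, 4, 6, 5, 1
Rank jump: 1, 5, 4, 2, 7, 6, 3
d = rank(sprint) − rank(jump): 1, -2, 3, 2, -1, -1, -2; Σd² = 24
ρ = 1 − 6Σd² / [n(n²−1)] = 1 − 6×24 / (7×48) = 1 − 144/336 ≈ 0.5714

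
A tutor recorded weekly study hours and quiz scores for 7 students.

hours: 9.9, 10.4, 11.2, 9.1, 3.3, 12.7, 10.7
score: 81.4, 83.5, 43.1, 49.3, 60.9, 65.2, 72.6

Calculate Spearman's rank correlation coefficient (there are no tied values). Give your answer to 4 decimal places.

Rank hours: 3, 4, 6, 2, 1, 7, 5
Rank score: 6, 7, 1, 2, 3, 4, 5
d = rank(hours) − rank(score): -3, -3, 5, 0, -2, 3, 0; Σd² = 56
ρ = 1 − 6Σd² / [n(n²−1)] = 1 − 6×56 / (7×48) = 1 − 336/336 ≈ 0.0000

0.0000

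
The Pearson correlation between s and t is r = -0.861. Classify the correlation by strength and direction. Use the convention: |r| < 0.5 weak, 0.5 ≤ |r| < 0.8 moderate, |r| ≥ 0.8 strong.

strong negative

r = -0.861 < 0 so the relationship is negative.
|r| = 0.861, which falls in the strong range.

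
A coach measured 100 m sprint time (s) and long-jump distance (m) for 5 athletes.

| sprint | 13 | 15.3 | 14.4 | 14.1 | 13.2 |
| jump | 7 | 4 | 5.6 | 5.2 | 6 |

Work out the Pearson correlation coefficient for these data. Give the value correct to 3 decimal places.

-0.934

n = 5, Σx = 70, Σy = 27.8, Σx² = 983.5, Σy² = 159.4, Σxy = 385.36
nΣxy − ΣxΣy = 1926.8 − 1946 = -19.2
nΣx² − (Σx)² = 4917.5 − 4900 = 17.5; nΣy² − (Σy)² = 797 − 772.84 = 24.16
r = -19.2 / √(17.5 × 24.16) = -19.2 / 20.5621 ≈ -0.934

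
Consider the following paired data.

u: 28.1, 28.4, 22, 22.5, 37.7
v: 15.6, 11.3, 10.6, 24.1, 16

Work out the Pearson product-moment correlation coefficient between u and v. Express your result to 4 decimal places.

-0.1079

n = 5, Σu = 138.7, Σv = 77.6, Σu² = 4007.71, Σv² = 1320.22, Σuv = 2137.93
nΣuv − ΣuΣv = 10689.65 − 10763.12 = -73.47
nΣu² − (Σu)² = 20038.55 − 19237.69 = 800.86; nΣv² − (Σv)² = 6601.1 − 6021.76 = 579.34
r = -73.47 / √(800.86 × 579.34) = -73.47 / 681.1536 ≈ -0.1079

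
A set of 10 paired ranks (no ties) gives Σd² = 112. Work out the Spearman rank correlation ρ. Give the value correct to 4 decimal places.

0.3212

ρ = 1 − 6Σd² / [n(n²−1)] = 1 − 6×112 / (10×99)
  = 1 − 672/990 = 1 − 0.67879 ≈ 0.3212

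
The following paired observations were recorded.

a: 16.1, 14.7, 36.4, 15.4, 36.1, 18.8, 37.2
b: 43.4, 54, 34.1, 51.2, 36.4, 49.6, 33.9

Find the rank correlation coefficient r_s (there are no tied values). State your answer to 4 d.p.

-0.9643

Rank a: 3, 1, 6, 2, 5, 4, 7
Rank b: 4, 7, 2, 6, 3, 5, 1
d = rank(a) − rank(b): -1, -6, 4, -4, 2, -1, 6; Σd² = 110
ρ = 1 − 6Σd² / [n(n²−1)] = 1 − 6×110 / (7×48) = 1 − 660/336 ≈ -0.9643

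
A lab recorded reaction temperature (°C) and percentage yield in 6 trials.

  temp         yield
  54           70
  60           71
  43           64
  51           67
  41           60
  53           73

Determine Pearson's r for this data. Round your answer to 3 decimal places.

n = 6, Σx = 302, Σy = 405, Σx² = 15456, Σy² = 27455, Σxy = 20538
nΣxy − ΣxΣy = 123228 − 122310 = 918
nΣx² − (Σx)² = 92736 − 91204 = 1532; nΣy² − (Σy)² = 164730 − 164025 = 705
r = 918 / √(1532 × 705) = 918 / 1039.2594 ≈ 0.883

0.883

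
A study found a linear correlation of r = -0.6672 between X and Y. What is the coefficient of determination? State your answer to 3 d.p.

0.445

r² = (-0.6672)² = 0.445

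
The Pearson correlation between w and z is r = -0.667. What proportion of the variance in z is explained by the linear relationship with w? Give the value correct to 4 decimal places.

r² = (-0.667)² = 0.4449

0.4449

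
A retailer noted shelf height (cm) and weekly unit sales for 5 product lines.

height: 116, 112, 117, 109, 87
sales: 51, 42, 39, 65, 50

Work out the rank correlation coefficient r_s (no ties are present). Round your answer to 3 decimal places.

Rank height: 4, 3, 5, 2, 1
Rank sales: 4, 2, 1, 5, 3
d = rank(height) − rank(sales): 0, 1, 4, -3, -2; Σd² = 30
ρ = 1 − 6Σd² / [n(n²−1)] = 1 − 6×30 / (5×24) = 1 − 180/120 ≈ -0.500

-0.500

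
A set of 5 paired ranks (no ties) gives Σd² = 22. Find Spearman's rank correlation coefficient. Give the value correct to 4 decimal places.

-0.1000

ρ = 1 − 6Σd² / [n(n²−1)] = 1 − 6×22 / (5×24)
  = 1 − 132/120 = 1 − 1.10000 ≈ -0.1000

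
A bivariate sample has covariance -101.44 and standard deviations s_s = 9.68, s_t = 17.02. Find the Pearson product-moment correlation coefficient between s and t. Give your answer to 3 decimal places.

-0.616

r = Cov(s,t) / (s_s · s_t) = -101.44 / (9.68 × 17.02)
  = -101.44 / 164.7536 ≈ -0.616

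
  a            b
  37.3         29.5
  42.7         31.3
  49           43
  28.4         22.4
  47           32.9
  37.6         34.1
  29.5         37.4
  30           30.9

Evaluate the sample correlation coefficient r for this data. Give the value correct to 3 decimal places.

0.544

n = 8, Σa = 301.5, Σb = 261.5, Σa² = 11815.15, Σb² = 8799.49, Σab = 10038.78
nΣab − ΣaΣb = 80310.24 − 78842.25 = 1467.99
nΣa² − (Σa)² = 94521.2 − 90902.25 = 3618.95; nΣb² − (Σb)² = 70395.92 − 68382.25 = 2013.67
r = 1467.99 / √(3618.95 × 2013.67) = 1467.99 / 2699.5131 ≈ 0.544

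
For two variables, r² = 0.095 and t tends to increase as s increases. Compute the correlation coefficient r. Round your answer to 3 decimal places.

|r| = √0.095 = 0.308
The association is positive, so r = 0.308.

0.308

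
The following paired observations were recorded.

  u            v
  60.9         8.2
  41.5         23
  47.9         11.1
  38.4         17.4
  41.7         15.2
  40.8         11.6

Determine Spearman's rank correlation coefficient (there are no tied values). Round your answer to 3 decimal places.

-0.714

Rank u: 6, 3, 5, 1, 4, 2
Rank v: 1, 6, 2, 5, 4, 3
d = rank(u) − rank(v): 5, -3, 3, -4, 0, -1; Σd² = 60
ρ = 1 − 6Σd² / [n(n²−1)] = 1 − 6×60 / (6×35) = 1 − 360/210 ≈ -0.714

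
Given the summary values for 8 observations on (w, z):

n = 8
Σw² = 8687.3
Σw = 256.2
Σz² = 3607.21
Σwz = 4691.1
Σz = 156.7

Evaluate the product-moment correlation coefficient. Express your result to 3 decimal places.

r = (nΣwz − ΣwΣz) / √[(nΣw² − (Σw)²)(nΣz² − (Σz)²)]
Numerator: 8×4691.1 − 256.2×156.7 = -2617.74
Denominator: √[(69498.4 − 65638.44)(28857.68 − 24554.89)] = √[3859.96 × 4302.79] = 4075.3647
r = -2617.74 / 4075.3647 ≈ -0.642

-0.642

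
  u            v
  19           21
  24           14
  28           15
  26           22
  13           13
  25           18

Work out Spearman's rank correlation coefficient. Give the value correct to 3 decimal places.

0.429

Rank u: 2, 3, 6, 5, 1, 4
Rank v: 5, 2, 3, 6, 1, 4
d = rank(u) − rank(v): -3, 1, 3, -1, 0, 0; Σd² = 20
ρ = 1 − 6Σd² / [n(n²−1)] = 1 − 6×20 / (6×35) = 1 − 120/210 ≈ 0.429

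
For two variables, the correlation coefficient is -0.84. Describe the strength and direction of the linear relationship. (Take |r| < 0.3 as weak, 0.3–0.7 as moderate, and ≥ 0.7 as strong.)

r = -0.84 < 0 so the relationship is negative.
|r| = 0.84, which falls in the strong range.

strong negative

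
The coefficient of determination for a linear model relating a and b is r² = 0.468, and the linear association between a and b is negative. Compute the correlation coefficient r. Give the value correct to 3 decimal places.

|r| = √0.468 = 0.684
The association is negative, so r = −0.684.

-0.684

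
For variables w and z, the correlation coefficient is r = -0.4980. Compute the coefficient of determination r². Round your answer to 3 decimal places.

r² = (-0.4980)² = 0.248

0.248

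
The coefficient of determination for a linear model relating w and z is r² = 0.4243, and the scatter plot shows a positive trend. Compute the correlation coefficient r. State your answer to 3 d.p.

|r| = √0.4243 = 0.651
The association is positive, so r = 0.651.

0.651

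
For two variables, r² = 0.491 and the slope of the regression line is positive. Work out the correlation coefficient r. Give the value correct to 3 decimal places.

0.701

|r| = √0.491 = 0.701
The association is positive, so r = 0.701.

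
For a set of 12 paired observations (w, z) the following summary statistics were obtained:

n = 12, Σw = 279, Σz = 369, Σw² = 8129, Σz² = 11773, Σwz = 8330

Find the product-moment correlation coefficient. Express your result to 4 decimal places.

r = (nΣwz − ΣwΣz) / √[(nΣw² − (Σw)²)(nΣz² − (Σz)²)]
Numerator: 12×8330 − 279×369 = -2991
Denominator: √[(97548 − 77841)(141276 − 136161)] = √[19707 × 5115] = 10039.9853
r = -2991 / 10039.9853 ≈ -0.2979

-0.2979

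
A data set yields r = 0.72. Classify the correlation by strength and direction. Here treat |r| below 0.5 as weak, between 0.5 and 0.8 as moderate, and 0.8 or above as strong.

r = 0.72 > 0 so the relationship is positive.
|r| = 0.72, which falls in the moderate range.

moderate positive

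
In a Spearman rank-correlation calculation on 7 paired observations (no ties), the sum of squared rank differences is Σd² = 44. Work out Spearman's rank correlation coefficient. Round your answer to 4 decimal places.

ρ = 1 − 6Σd² / [n(n²−1)] = 1 − 6×44 / (7×48)
  = 1 − 264/336 = 1 − 0.78571 ≈ 0.2143

0.2143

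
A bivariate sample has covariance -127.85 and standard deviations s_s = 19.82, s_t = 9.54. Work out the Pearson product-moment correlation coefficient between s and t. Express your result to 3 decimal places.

-0.676

r = Cov(s,t) / (s_s · s_t) = -127.85 / (19.82 × 9.54)
  = -127.85 / 189.0828 ≈ -0.676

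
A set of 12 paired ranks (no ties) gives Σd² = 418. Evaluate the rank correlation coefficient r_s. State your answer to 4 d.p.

-0.4615

ρ = 1 − 6Σd² / [n(n²−1)] = 1 − 6×418 / (12×143)
  = 1 − 2508/1716 = 1 − 1.46154 ≈ -0.4615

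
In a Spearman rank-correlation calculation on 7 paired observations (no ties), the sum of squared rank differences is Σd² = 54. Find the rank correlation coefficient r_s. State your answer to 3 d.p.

ρ = 1 − 6Σd² / [n(n²−1)] = 1 − 6×54 / (7×48)
  = 1 − 324/336 = 1 − 0.9643 ≈ 0.036

0.036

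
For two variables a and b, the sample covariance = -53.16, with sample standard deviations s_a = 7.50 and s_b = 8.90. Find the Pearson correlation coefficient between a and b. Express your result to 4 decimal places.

-0.7964

r = Cov(a,b) / (s_a · s_b) = -53.16 / (7.50 × 8.90)
  = -53.16 / 66.7500 ≈ -0.7964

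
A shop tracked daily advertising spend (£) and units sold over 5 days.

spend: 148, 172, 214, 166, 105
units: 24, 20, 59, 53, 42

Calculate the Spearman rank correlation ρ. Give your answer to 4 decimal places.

0.3000

Rank spend: 2, 4, 5, 3, 1
Rank units: 2, 1, 5, 4, 3
d = rank(spend) − rank(units): 0, 3, 0, -1, -2; Σd² = 14
ρ = 1 − 6Σd² / [n(n²−1)] = 1 − 6×14 / (5×24) = 1 − 84/120 ≈ 0.3000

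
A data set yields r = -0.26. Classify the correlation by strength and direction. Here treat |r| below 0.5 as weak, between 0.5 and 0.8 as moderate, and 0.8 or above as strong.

weak negative

r = -0.26 < 0 so the relationship is negative.
|r| = 0.26, which falls in the weak range.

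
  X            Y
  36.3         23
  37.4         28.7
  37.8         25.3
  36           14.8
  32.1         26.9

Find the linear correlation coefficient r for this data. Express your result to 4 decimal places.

-0.0570

n = 5, ΣX = 179.6, ΣY = 118.7, ΣX² = 6471.7, ΣY² = 2935.43, ΣXY = 4260.91
nΣXY − ΣXΣY = 21304.55 − 21318.52 = -13.97
nΣX² − (ΣX)² = 32358.5 − 32256.16 = 102.34; nΣY² − (ΣY)² = 14677.15 − 14089.69 = 587.46
r = -13.97 / √(102.34 × 587.46) = -13.97 / 245.1951 ≈ -0.0570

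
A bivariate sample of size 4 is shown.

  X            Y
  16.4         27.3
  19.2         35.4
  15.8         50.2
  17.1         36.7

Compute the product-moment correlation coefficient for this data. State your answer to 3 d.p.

n = 4, ΣX = 68.5, ΣY = 149.6, ΣX² = 1179.65, ΣY² = 5865.38, ΣXY = 2548.13
nΣXY − ΣXΣY = 10192.52 − 10247.6 = -55.08
nΣX² − (ΣX)² = 4718.6 − 4692.25 = 26.35; nΣY² − (ΣY)² = 23461.52 − 22380.16 = 1081.36
r = -55.08 / √(26.35 × 1081.36) = -55.08 / 168.8012 ≈ -0.326

-0.326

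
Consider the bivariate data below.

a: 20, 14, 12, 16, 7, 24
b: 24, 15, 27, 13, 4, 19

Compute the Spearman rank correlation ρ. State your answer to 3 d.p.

Rank a: 5, 3, 2, 4, 1, 6
Rank b: 5, 3, 6, 2, 1, 4
d = rank(a) − rank(b): 0, 0, -4, 2, 0, 2; Σd² = 24
ρ = 1 − 6Σd² / [n(n²−1)] = 1 − 6×24 / (6×35) = 1 − 144/210 ≈ 0.314

0.314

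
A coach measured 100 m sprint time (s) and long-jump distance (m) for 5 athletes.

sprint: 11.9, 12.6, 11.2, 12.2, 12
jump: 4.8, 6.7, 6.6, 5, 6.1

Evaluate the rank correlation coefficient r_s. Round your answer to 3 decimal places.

0.300

Rank sprint: 2, 5, 1, 4, 3
Rank jump: 1, 5, 4, 2, 3
d = rank(sprint) − rank(jump): 1, 0, -3, 2, 0; Σd² = 14
ρ = 1 − 6Σd² / [n(n²−1)] = 1 − 6×14 / (5×24) = 1 − 84/120 ≈ 0.300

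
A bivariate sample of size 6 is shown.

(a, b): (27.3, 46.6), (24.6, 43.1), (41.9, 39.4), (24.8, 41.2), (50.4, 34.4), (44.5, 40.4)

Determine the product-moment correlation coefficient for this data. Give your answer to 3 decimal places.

-0.803

n = 6, Σa = 213.5, Σb = 245.1, Σa² = 8241.51, Σb² = 10094.49, Σab = 8536.62
nΣab − ΣaΣb = 51219.72 − 52328.85 = -1109.13
nΣa² − (Σa)² = 49449.06 − 45582.25 = 3866.81; nΣb² − (Σb)² = 60566.94 − 60074.01 = 492.93
r = -1109.13 / √(3866.81 × 492.93) = -1109.13 / 1380.6037 ≈ -0.803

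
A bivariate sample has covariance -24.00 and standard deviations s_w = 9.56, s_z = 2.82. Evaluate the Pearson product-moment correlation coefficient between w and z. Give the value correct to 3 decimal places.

-0.890

r = Cov(w,z) / (s_w · s_z) = -24.00 / (9.56 × 2.82)
  = -24.00 / 26.9592 ≈ -0.890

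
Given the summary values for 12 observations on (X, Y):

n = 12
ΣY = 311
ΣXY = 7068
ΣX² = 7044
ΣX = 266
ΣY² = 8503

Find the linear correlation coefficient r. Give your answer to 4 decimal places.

r = (nΣXY − ΣXΣY) / √[(nΣX² − (ΣX)²)(nΣY² − (ΣY)²)]
Numerator: 12×7068 − 266×311 = 2090
Denominator: √[(84528 − 70756)(102036 − 96721)] = √[13772 × 5315] = 8555.5935
r = 2090 / 8555.5935 ≈ 0.2443

0.2443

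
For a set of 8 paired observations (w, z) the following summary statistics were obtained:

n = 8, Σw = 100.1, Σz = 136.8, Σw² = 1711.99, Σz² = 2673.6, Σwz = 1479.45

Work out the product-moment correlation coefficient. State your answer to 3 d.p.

-0.593

r = (nΣwz − ΣwΣz) / √[(nΣw² − (Σw)²)(nΣz² − (Σz)²)]
Numerator: 8×1479.45 − 100.1×136.8 = -1858.08
Denominator: √[(13695.92 − 10020.01)(21388.8 − 18714.24)] = √[3675.91 × 2674.56] = 3135.5130
r = -1858.08 / 3135.5130 ≈ -0.593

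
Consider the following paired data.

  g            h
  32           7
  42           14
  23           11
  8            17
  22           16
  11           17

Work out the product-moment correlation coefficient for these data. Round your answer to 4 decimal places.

n = 6, Σg = 138, Σh = 82, Σg² = 3986, Σh² = 1200, Σgh = 1740
nΣgh − ΣgΣh = 10440 − 11316 = -876
nΣg² − (Σg)² = 23916 − 19044 = 4872; nΣh² − (Σh)² = 7200 − 6724 = 476
r = -876 / √(4872 × 476) = -876 / 1522.8500 ≈ -0.5752

-0.5752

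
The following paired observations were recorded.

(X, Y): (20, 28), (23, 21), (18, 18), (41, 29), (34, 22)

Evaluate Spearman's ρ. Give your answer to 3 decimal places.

Rank X: 2, 3, 1, 5, 4
Rank Y: 4, 2, 1, 5, 3
d = rank(X) − rank(Y): -2, 1, 0, 0, 1; Σd² = 6
ρ = 1 − 6Σd² / [n(n²−1)] = 1 − 6×6 / (5×24) = 1 − 36/120 ≈ 0.700

0.700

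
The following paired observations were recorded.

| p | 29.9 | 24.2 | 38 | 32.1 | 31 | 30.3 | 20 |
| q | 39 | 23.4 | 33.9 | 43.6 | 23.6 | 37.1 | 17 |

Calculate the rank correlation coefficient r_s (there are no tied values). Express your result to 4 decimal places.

Rank p: 3, 2, 7, 6, 5, 4, 1
Rank q: 6, 2, 4, 7, 3, 5, 1
d = rank(p) − rank(q): -3, 0, 3, -1, 2, -1, 0; Σd² = 24
ρ = 1 − 6Σd² / [n(n²−1)] = 1 − 6×24 / (7×48) = 1 − 144/336 ≈ 0.5714

0.5714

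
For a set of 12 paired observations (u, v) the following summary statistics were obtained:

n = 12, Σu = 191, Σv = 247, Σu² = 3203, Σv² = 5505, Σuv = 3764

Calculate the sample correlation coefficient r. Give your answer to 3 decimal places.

r = (nΣuv − ΣuΣv) / √[(nΣu² − (Σu)²)(nΣv² − (Σv)²)]
Numerator: 12×3764 − 191×247 = -2009
Denominator: √[(38436 − 36481)(66060 − 61009)] = √[1955 × 5051] = 3142.4043
r = -2009 / 3142.4043 ≈ -0.639

-0.639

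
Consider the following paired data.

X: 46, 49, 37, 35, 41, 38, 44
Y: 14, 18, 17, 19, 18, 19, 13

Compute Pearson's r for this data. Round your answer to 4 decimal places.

n = 7, ΣX = 290, ΣY = 118, ΣX² = 12172, ΣY² = 2024, ΣXY = 4852
nΣXY − ΣXΣY = 33964 − 34220 = -256
nΣX² − (ΣX)² = 85204 − 84100 = 1104; nΣY² − (ΣY)² = 14168 − 13924 = 244
r = -256 / √(1104 × 244) = -256 / 519.0145 ≈ -0.4932

-0.4932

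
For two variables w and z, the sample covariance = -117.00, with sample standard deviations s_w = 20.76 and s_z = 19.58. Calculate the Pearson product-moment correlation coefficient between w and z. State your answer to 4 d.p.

r = Cov(w,z) / (s_w · s_z) = -117.00 / (20.76 × 19.58)
  = -117.00 / 406.4808 ≈ -0.2878

-0.2878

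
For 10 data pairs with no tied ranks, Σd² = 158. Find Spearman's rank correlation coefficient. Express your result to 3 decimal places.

0.042

ρ = 1 − 6Σd² / [n(n²−1)] = 1 − 6×158 / (10×99)
  = 1 − 948/990 = 1 − 0.9576 ≈ 0.042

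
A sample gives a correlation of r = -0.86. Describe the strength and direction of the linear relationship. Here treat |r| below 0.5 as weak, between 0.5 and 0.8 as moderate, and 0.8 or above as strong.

strong negative

r = -0.86 < 0 so the relationship is negative.
|r| = 0.86, which falls in the strong range.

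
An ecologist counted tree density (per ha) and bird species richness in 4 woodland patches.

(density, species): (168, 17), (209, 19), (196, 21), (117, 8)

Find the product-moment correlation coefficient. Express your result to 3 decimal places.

n = 4, Σx = 690, Σy = 65, Σx² = 124010, Σy² = 1155, Σxy = 11879
nΣxy − ΣxΣy = 47516 − 44850 = 2666
nΣx² − (Σx)² = 496040 − 476100 = 19940; nΣy² − (Σy)² = 4620 − 4225 = 395
r = 2666 / √(19940 × 395) = 2666 / 2806.4747 ≈ 0.950

0.950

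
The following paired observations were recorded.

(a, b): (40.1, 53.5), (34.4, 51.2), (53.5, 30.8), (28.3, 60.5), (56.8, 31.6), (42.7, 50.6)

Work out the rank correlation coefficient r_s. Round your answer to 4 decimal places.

Rank a: 3, 2, 5, 1, 6, 4
Rank b: 5, 4, 1, 6, 2, 3
d = rank(a) − rank(b): -2, -2, 4, -5, 4, 1; Σd² = 66
ρ = 1 − 6Σd² / [n(n²−1)] = 1 − 6×66 / (6×35) = 1 − 396/210 ≈ -0.8857

-0.8857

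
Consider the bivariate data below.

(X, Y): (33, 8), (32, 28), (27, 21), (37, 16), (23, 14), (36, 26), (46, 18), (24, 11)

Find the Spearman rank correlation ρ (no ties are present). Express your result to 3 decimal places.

Rank X: 5, 4, 3, 7, 1, 6, 8, 2
Rank Y: 1, 8, 6, 4, 3, 7, 5, 2
d = rank(X) − rank(Y): 4, -4, -3, 3, -2, -1, 3, 0; Σd² = 64
ρ = 1 − 6Σd² / [n(n²−1)] = 1 − 6×64 / (8×63) = 1 − 384/504 ≈ 0.238

0.238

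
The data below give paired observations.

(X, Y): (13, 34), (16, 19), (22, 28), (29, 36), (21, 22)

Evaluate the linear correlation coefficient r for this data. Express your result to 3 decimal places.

0.333

n = 5, ΣX = 101, ΣY = 139, ΣX² = 2191, ΣY² = 4081, ΣXY = 2868
nΣXY − ΣXΣY = 14340 − 14039 = 301
nΣX² − (ΣX)² = 10955 − 10201 = 754; nΣY² − (ΣY)² = 20405 − 19321 = 1084
r = 301 / √(754 × 1084) = 301 / 904.0664 ≈ 0.333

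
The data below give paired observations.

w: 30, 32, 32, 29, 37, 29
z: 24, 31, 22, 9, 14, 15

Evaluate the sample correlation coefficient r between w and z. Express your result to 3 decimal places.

n = 6, Σw = 189, Σz = 115, Σw² = 5999, Σz² = 2523, Σwz = 3630
nΣwz − ΣwΣz = 21780 − 21735 = 45
nΣw² − (Σw)² = 35994 − 35721 = 273; nΣz² − (Σz)² = 15138 − 13225 = 1913
r = 45 / √(273 × 1913) = 45 / 722.6680 ≈ 0.062

0.062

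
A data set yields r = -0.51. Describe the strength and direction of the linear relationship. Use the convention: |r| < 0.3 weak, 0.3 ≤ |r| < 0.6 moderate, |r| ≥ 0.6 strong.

moderate negative

r = -0.51 < 0 so the relationship is negative.
|r| = 0.51, which falls in the moderate range.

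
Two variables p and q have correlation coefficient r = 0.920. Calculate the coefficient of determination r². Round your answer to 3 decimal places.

0.846

r² = (0.920)² = 0.846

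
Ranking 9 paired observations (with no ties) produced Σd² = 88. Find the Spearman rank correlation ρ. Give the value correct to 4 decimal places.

0.2667

ρ = 1 − 6Σd² / [n(n²−1)] = 1 − 6×88 / (9×80)
  = 1 − 528/720 = 1 − 0.73333 ≈ 0.2667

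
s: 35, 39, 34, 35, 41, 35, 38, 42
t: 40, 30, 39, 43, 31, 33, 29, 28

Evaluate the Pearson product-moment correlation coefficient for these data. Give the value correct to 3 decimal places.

-0.801

n = 8, Σs = 299, Σt = 273, Σs² = 11241, Σt² = 9545, Σst = 10105
nΣst − ΣsΣt = 80840 − 81627 = -787
nΣs² − (Σs)² = 89928 − 89401 = 527; nΣt² − (Σt)² = 76360 − 74529 = 1831
r = -787 / √(527 × 1831) = -787 / 982.3121 ≈ -0.801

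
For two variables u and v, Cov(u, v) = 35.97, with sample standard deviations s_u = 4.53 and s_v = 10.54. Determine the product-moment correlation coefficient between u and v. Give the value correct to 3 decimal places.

0.753

r = Cov(u,v) / (s_u · s_v) = 35.97 / (4.53 × 10.54)
  = 35.97 / 47.7462 ≈ 0.753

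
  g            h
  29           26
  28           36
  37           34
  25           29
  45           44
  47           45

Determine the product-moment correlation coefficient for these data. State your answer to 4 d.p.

0.8762

n = 6, Σg = 211, Σh = 214, Σg² = 7853, Σh² = 7930, Σgh = 7840
nΣgh − ΣgΣh = 47040 − 45154 = 1886
nΣg² − (Σg)² = 47118 − 44521 = 2597; nΣh² − (Σh)² = 47580 − 45796 = 1784
r = 1886 / √(2597 × 1784) = 1886 / 2152.4516 ≈ 0.8762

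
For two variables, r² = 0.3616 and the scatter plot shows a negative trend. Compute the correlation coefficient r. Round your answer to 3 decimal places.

-0.601

|r| = √0.3616 = 0.601
The association is negative, so r = −0.601.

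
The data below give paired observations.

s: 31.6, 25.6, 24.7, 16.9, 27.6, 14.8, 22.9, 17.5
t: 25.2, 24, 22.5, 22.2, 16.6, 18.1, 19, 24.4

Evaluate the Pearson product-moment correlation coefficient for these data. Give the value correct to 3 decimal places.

n = 8, Σs = 181.6, Σt = 172, Σs² = 4361.08, Σt² = 3769.66, Σst = 3929.79
nΣst − ΣsΣt = 31438.32 − 31235.2 = 203.12
nΣs² − (Σs)² = 34888.64 − 32978.56 = 1910.08; nΣt² − (Σt)² = 30157.28 − 29584 = 573.28
r = 203.12 / √(1910.08 × 573.28) = 203.12 / 1046.4276 ≈ 0.194

0.194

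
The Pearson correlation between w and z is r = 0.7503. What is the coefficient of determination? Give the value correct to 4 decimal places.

r² = (0.7503)² = 0.5630

0.5630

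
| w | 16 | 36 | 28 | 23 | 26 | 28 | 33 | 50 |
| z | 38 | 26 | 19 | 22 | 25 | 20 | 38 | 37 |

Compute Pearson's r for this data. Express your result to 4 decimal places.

n = 8, Σw = 240, Σz = 225, Σw² = 7914, Σz² = 6803, Σwz = 6896
nΣwz − ΣwΣz = 55168 − 54000 = 1168
nΣw² − (Σw)² = 63312 − 57600 = 5712; nΣz² − (Σz)² = 54424 − 50625 = 3799
r = 1168 / √(5712 × 3799) = 1168 / 4658.3139 ≈ 0.2507

0.2507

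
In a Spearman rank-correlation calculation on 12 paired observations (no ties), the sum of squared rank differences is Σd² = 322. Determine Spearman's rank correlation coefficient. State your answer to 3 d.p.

ρ = 1 − 6Σd² / [n(n²−1)] = 1 − 6×322 / (12×143)
  = 1 − 1932/1716 = 1 − 1.1259 ≈ -0.126

-0.126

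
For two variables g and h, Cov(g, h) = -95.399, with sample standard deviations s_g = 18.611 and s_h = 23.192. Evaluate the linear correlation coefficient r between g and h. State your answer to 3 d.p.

-0.221

r = Cov(g,h) / (s_g · s_h) = -95.399 / (18.611 × 23.192)
  = -95.399 / 431.6263 ≈ -0.221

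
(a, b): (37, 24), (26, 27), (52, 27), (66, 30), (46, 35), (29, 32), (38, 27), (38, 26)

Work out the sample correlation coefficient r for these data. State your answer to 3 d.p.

n = 8, Σa = 332, Σb = 228, Σa² = 14950, Σb² = 6588, Σab = 9526
nΣab − ΣaΣb = 76208 − 75696 = 512
nΣa² − (Σa)² = 119600 − 110224 = 9376; nΣb² − (Σb)² = 52704 − 51984 = 720
r = 512 / √(9376 × 720) = 512 / 2598.2148 ≈ 0.197

0.197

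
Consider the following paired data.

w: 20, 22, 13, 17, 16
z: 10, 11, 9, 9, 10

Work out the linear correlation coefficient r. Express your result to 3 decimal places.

n = 5, Σw = 88, Σz = 49, Σw² = 1598, Σz² = 483, Σwz = 872
nΣwz − ΣwΣz = 4360 − 4312 = 48
nΣw² − (Σw)² = 7990 − 7744 = 246; nΣz² − (Σz)² = 2415 − 2401 = 14
r = 48 / √(246 × 14) = 48 / 58.6856 ≈ 0.818

0.818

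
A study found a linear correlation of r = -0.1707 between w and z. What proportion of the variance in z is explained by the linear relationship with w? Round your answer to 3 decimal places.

r² = (-0.1707)² = 0.029

0.029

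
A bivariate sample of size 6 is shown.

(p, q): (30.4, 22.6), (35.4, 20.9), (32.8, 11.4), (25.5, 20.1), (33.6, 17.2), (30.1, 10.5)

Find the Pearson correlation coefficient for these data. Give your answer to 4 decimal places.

-0.0811

n = 6, Σp = 187.8, Σq = 102.7, Σp² = 5938.38, Σq² = 1887.63, Σpq = 3207.34
nΣpq − ΣpΣq = 19244.04 − 19287.06 = -43.02
nΣp² − (Σp)² = 35630.28 − 35268.84 = 361.44; nΣq² − (Σq)² = 11325.78 − 10547.29 = 778.49
r = -43.02 / √(361.44 × 778.49) = -43.02 / 530.4502 ≈ -0.0811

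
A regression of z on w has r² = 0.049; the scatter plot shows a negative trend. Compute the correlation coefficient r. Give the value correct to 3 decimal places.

|r| = √0.049 = 0.221
The association is negative, so r = −0.221.

-0.221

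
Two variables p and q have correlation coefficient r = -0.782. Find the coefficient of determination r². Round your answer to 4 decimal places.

0.6115

r² = (-0.782)² = 0.6115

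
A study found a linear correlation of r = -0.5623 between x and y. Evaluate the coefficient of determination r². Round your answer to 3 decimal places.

r² = (-0.5623)² = 0.316

0.316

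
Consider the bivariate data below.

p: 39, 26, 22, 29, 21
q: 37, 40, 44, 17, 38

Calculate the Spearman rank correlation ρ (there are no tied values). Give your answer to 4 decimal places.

-0.6000

Rank p: 5, 3, 2, 4, 1
Rank q: 2, 4, 5, 1, 3
d = rank(p) − rank(q): 3, -1, -3, 3, -2; Σd² = 32
ρ = 1 − 6Σd² / [n(n²−1)] = 1 − 6×32 / (5×24) = 1 − 192/120 ≈ -0.6000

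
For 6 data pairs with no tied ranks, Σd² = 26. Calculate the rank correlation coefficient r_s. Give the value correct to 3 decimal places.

ρ = 1 − 6Σd² / [n(n²−1)] = 1 − 6×26 / (6×35)
  = 1 − 156/210 = 1 − 0.7429 ≈ 0.257

0.257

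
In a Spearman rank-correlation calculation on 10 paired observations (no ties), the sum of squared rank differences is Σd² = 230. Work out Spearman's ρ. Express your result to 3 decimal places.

ρ = 1 − 6Σd² / [n(n²−1)] = 1 − 6×230 / (10×99)
  = 1 − 1380/990 = 1 − 1.3939 ≈ -0.394

-0.394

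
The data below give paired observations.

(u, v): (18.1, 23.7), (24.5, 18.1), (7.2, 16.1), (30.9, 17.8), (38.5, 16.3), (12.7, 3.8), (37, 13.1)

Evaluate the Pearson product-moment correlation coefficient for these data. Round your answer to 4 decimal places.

0.1617

n = 7, Σu = 168.9, Σv = 108.9, Σu² = 4947.05, Σv² = 1917.09, Σuv = 2698.87
nΣuv − ΣuΣv = 18892.09 − 18393.21 = 498.88
nΣu² − (Σu)² = 34629.35 − 28527.21 = 6102.14; nΣv² − (Σv)² = 13419.63 − 11859.21 = 1560.42
r = 498.88 / √(6102.14 × 1560.42) = 498.88 / 3085.7578 ≈ 0.1617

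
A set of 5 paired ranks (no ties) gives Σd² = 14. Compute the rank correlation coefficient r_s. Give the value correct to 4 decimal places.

ρ = 1 − 6Σd² / [n(n²−1)] = 1 − 6×14 / (5×24)
  = 1 − 84/120 = 1 − 0.70000 ≈ 0.3000

0.3000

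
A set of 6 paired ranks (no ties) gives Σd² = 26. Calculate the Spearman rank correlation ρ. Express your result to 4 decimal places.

0.2571

ρ = 1 − 6Σd² / [n(n²−1)] = 1 − 6×26 / (6×35)
  = 1 − 156/210 = 1 − 0.74286 ≈ 0.2571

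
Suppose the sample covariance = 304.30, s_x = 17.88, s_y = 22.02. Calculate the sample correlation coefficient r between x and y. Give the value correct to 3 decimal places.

0.773

r = Cov(x,y) / (s_x · s_y) = 304.30 / (17.88 × 22.02)
  = 304.30 / 393.7176 ≈ 0.773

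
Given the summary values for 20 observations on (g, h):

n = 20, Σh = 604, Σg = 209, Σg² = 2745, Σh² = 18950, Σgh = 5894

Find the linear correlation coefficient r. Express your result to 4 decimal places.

r = (nΣgh − ΣgΣh) / √[(nΣg² − (Σg)²)(nΣh² − (Σh)²)]
Numerator: 20×5894 − 209×604 = -8356
Denominator: √[(54900 − 43681)(379000 − 364816)] = √[11219 × 14184] = 12614.6857
r = -8356 / 12614.6857 ≈ -0.6624

-0.6624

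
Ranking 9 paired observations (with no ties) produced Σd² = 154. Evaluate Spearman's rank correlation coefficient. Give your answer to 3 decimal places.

-0.283

ρ = 1 − 6Σd² / [n(n²−1)] = 1 − 6×154 / (9×80)
  = 1 − 924/720 = 1 − 1.2833 ≈ -0.283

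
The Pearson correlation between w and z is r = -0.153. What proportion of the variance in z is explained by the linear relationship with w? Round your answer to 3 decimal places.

0.023

r² = (-0.153)² = 0.023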